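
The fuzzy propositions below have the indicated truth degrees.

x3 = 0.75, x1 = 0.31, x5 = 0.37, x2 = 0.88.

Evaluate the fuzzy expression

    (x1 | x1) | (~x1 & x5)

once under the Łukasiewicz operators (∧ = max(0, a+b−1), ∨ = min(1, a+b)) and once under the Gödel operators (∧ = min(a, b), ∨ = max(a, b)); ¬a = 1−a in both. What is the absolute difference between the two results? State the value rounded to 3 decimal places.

Under Łukasiewicz:
  x1 | x1 = min(1, a+b) on (0.31, 0.31) = 0.62
  ~x1 = 1 − 0.31 = 0.69
  ~x1 & x5 = max(0, a+b−1) on (0.69, 0.37) = 0.06
  (x1 | x1) | (~x1 & x5) = min(1, a+b) on (0.62, 0.06) = 0.68
  → value = 0.6800
Under Gödel:
  x1 | x1 = max(a, b) on (0.31, 0.31) = 0.31
  ~x1 = 1 − 0.31 = 0.69
  ~x1 & x5 = min(a, b) on (0.69, 0.37) = 0.37
  (x1 | x1) | (~x1 & x5) = max(a, b) on (0.31, 0.37) = 0.37
  → value = 0.3700
|0.6800 − 0.3700| = 0.310

0.310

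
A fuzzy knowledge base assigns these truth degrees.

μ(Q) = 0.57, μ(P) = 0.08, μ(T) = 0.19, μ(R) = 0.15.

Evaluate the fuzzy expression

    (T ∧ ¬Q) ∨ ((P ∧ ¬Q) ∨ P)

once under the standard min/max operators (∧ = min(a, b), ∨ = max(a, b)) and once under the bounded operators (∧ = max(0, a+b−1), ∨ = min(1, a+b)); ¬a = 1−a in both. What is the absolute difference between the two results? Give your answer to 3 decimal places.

Under standard min/max:
  ¬Q = 1 − 0.57 = 0.43
  T ∧ ¬Q = min(a, b) on (0.19, 0.43) = 0.19
  ¬Q = 1 − 0.57 = 0.43
  P ∧ ¬Q = min(a, b) on (0.08, 0.43) = 0.08
  (P ∧ ¬Q) ∨ P = max(a, b) on (0.08, 0.08) = 0.08
  (T ∧ ¬Q) ∨ ((P ∧ ¬Q) ∨ P) = max(a, b) on (0.19, 0.08) = 0.19
  → value = 0.1900
Under bounded:
  ¬Q = 1 − 0.57 = 0.43
  T ∧ ¬Q = max(0, a+b−1) on (0.19, 0.43) = 0.00
  ¬Q = 1 − 0.57 = 0.43
  P ∧ ¬Q = max(0, a+b−1) on (0.08, 0.43) = 0.00
  (P ∧ ¬Q) ∨ P = min(1, a+b) on (0.00, 0.08) = 0.08
  (T ∧ ¬Q) ∨ ((P ∧ ¬Q) ∨ P) = min(1, a+b) on (0.00, 0.08) = 0.08
  → value = 0.0800
|0.1900 − 0.0800| = 0.110

0.110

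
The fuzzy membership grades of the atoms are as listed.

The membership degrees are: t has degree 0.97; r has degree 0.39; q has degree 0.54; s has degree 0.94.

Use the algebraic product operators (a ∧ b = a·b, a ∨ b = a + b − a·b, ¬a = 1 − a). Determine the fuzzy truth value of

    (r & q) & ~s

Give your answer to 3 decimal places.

0.013

r & q = a·b on (0.3900, 0.5400) = 0.2106
~s = 1 − 0.9400 = 0.0600
(r & q) & ~s = a·b on (0.2106, 0.0600) = 0.0126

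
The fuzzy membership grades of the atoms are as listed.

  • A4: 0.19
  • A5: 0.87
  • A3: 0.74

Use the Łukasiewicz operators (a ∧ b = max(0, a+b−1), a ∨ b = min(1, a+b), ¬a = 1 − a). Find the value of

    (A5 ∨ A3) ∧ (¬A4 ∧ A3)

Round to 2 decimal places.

0.55

A5 ∨ A3 = min(1, a+b) on (0.87, 0.74) = 1.00
¬A4 = 1 − 0.19 = 0.81
¬A4 ∧ A3 = max(0, a+b−1) on (0.81, 0.74) = 0.55
(A5 ∨ A3) ∧ (¬A4 ∧ A3) = max(0, a+b−1) on (1.00, 0.55) = 0.55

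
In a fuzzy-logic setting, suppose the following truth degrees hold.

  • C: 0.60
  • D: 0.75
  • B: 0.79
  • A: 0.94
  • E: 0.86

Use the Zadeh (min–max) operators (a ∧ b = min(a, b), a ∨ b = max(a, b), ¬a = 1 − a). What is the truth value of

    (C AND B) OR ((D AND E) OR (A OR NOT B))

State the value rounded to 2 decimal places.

0.94

C AND B = min(a, b) on (0.60, 0.79) = 0.60
D AND E = min(a, b) on (0.75, 0.86) = 0.75
NOT B = 1 − 0.79 = 0.21
A OR NOT B = max(a, b) on (0.94, 0.21) = 0.94
(D AND E) OR (A OR NOT B) = max(a, b) on (0.75, 0.94) = 0.94
(C AND B) OR ((D AND E) OR (A OR NOT B)) = max(a, b) on (0.60, 0.94) = 0.94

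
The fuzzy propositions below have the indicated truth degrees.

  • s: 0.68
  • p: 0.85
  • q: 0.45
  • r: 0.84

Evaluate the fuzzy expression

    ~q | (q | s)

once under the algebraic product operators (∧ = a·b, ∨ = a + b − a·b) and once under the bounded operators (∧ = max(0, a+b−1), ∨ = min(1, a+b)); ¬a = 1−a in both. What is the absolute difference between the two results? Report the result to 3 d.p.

0.079

Under algebraic product:
  ~q = 1 − 0.4500 = 0.5500
  q | s = a + b − a·b on (0.4500, 0.6800) = 0.8240
  ~q | (q | s) = a + b − a·b on (0.5500, 0.8240) = 0.9208
  → value = 0.9208
Under bounded:
  ~q = 1 − 0.45 = 0.55
  q | s = min(1, a+b) on (0.45, 0.68) = 1.00
  ~q | (q | s) = min(1, a+b) on (0.55, 1.00) = 1.00
  → value = 1.0000
|0.9208 − 1.0000| = 0.079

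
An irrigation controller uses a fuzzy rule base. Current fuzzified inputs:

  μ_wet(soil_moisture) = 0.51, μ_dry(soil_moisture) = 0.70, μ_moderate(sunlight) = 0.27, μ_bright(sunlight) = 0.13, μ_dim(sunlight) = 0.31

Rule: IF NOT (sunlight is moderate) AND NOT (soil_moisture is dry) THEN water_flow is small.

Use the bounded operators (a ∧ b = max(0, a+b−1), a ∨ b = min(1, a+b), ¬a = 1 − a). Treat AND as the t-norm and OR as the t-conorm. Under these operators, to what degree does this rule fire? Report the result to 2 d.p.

0.03

firing strength: ¬moderate=1−0.27=0.73, ¬dry=1−0.70=0.30; AND[max(0, a+b−1)] → w = 0.03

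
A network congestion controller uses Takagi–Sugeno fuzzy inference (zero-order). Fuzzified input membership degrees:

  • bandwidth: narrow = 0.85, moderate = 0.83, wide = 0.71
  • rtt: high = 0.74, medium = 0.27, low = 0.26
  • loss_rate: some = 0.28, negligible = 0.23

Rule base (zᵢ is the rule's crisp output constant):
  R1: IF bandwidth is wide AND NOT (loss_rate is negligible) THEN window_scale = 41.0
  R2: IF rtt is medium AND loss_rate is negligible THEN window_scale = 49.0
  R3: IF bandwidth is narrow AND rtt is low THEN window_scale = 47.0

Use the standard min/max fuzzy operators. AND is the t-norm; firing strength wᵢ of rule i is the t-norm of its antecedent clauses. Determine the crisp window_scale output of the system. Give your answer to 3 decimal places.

R1 (z=41.0): wide=0.71, ¬negligible=1−0.23=0.77; AND[min(a, b)] → w = 0.71
R2 (z=49.0): medium=0.27, negligible=0.23; AND[min(a, b)] → w = 0.23
R3 (z=47.0): narrow=0.85, low=0.26; AND[min(a, b)] → w = 0.26
Weighted average = (0.71·41.0 + 0.23·49.0 + 0.26·47.0) / (0.71 + 0.23 + 0.26)
  = 52.6000 / 1.2000 = 43.833

43.833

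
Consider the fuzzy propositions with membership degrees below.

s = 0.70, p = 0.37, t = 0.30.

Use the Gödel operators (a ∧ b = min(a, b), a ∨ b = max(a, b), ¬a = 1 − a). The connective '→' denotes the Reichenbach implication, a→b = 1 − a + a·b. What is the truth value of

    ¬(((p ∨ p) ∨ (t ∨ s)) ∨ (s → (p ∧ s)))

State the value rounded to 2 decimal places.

0.30

p ∨ p = max(a, b) on (0.37, 0.37) = 0.37
t ∨ s = max(a, b) on (0.30, 0.70) = 0.70
(p ∨ p) ∨ (t ∨ s) = max(a, b) on (0.37, 0.70) = 0.70
p ∧ s = min(a, b) on (0.37, 0.70) = 0.37
s → (p ∧ s)  [Reichenbach: 1 − a + a·b] with a=0.70, b=0.37 → 0.56
((p ∨ p) ∨ (t ∨ s)) ∨ (s → (p ∧ s)) = max(a, b) on (0.70, 0.56) = 0.70
¬(((p ∨ p) ∨ (t ∨ s)) ∨ (s → (p ∧ s))) = 1 − 0.70 = 0.30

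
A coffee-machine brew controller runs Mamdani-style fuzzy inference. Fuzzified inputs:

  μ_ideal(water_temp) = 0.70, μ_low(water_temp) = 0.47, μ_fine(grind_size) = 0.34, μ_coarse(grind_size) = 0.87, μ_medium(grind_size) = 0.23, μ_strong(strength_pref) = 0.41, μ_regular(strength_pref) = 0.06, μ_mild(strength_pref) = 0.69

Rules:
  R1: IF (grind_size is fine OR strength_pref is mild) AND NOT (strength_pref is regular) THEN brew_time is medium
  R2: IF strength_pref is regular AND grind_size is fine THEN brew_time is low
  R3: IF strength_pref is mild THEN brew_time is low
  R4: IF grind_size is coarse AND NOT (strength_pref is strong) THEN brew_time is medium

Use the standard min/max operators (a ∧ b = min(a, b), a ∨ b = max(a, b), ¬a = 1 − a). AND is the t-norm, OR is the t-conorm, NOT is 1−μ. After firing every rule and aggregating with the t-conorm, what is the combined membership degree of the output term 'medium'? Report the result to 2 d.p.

R1: (fine=0.34 OR mild=0.69) = 0.69; AND[min(a, b)] with ¬regular=1−0.06=0.94 → w = 0.69
R2: regular=0.06, fine=0.34; AND[min(a, b)] → w = 0.06
R3: mild=0.69 → w = 0.69
R4: coarse=0.87, ¬strong=1−0.41=0.59; AND[min(a, b)] → w = 0.59
Rules with consequent 'medium': {R1, R4} → strengths 0.69, 0.59
Aggregate via t-conorm [max(a, b)]: 0.69

0.69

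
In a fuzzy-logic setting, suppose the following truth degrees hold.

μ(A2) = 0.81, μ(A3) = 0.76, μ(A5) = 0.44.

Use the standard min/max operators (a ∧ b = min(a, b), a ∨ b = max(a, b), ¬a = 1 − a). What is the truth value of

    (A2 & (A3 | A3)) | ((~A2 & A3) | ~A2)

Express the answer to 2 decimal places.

0.76

A3 | A3 = max(a, b) on (0.76, 0.76) = 0.76
A2 & (A3 | A3) = min(a, b) on (0.81, 0.76) = 0.76
~A2 = 1 − 0.81 = 0.19
~A2 & A3 = min(a, b) on (0.19, 0.76) = 0.19
~A2 = 1 − 0.81 = 0.19
(~A2 & A3) | ~A2 = max(a, b) on (0.19, 0.19) = 0.19
(A2 & (A3 | A3)) | ((~A2 & A3) | ~A2) = max(a, b) on (0.76, 0.19) = 0.76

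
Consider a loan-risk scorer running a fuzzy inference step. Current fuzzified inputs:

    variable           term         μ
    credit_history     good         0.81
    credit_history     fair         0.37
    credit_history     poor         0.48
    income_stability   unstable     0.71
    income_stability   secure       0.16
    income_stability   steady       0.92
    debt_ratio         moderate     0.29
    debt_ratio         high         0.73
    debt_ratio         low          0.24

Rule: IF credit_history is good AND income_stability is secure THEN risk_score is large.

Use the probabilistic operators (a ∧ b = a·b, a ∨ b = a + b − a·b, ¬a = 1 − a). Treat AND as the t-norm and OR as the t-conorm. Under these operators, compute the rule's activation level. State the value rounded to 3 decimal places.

firing strength: good=0.81, secure=0.16; AND[a·b] → w = 0.1296

0.130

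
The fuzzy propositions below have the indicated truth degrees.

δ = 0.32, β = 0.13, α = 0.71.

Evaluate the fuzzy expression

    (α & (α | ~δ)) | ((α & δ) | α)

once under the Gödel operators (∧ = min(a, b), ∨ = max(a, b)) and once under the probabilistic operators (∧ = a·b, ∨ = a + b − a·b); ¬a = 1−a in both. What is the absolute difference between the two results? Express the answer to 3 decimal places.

0.210

Under Gödel:
  ~δ = 1 − 0.32 = 0.68
  α | ~δ = max(a, b) on (0.71, 0.68) = 0.71
  α & (α | ~δ) = min(a, b) on (0.71, 0.71) = 0.71
  α & δ = min(a, b) on (0.71, 0.32) = 0.32
  (α & δ) | α = max(a, b) on (0.32, 0.71) = 0.71
  (α & (α | ~δ)) | ((α & δ) | α) = max(a, b) on (0.71, 0.71) = 0.71
  → value = 0.7100
Under probabilistic:
  ~δ = 1 − 0.3200 = 0.6800
  α | ~δ = a + b − a·b on (0.7100, 0.6800) = 0.9072
  α & (α | ~δ) = a·b on (0.7100, 0.9072) = 0.6441
  α & δ = a·b on (0.7100, 0.3200) = 0.2272
  (α & δ) | α = a + b − a·b on (0.2272, 0.7100) = 0.7759
  (α & (α | ~δ)) | ((α & δ) | α) = a + b − a·b on (0.6441, 0.7759) = 0.9202
  → value = 0.9202
|0.7100 − 0.9202| = 0.210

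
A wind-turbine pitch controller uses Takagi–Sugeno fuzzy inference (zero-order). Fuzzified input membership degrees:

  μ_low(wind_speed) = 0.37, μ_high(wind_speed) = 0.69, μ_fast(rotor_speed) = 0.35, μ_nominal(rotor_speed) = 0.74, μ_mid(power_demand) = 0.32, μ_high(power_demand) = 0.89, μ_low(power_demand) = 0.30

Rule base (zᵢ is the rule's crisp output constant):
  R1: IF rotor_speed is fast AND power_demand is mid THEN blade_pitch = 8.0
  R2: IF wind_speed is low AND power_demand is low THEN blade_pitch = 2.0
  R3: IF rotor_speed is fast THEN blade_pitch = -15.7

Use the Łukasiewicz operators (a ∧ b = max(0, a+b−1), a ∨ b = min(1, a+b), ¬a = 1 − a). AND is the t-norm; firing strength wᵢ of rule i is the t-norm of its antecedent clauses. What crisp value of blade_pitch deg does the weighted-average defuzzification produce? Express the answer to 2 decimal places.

-15.70

R1 (z=8.0): fast=0.35, mid=0.32; AND[max(0, a+b−1)] → w = 0.00
R2 (z=2.0): low=0.37, low=0.30; AND[max(0, a+b−1)] → w = 0.00
R3 (z=-15.7): fast=0.35 → w = 0.35
Weighted average = (0.00·8.0 + 0.00·2.0 + 0.35·-15.7) / (0.00 + 0.00 + 0.35)
  = -5.4950 / 0.3500 = -15.70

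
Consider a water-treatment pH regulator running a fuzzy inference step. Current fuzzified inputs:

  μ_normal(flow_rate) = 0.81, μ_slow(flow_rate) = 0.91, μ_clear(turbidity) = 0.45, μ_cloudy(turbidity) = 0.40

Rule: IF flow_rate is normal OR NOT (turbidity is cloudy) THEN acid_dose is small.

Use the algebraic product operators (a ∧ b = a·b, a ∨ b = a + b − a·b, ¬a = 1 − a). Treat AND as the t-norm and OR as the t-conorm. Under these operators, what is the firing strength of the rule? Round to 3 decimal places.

firing strength: normal=0.81, ¬cloudy=1−0.40=0.60; OR[a + b − a·b] → w = 0.9240

0.924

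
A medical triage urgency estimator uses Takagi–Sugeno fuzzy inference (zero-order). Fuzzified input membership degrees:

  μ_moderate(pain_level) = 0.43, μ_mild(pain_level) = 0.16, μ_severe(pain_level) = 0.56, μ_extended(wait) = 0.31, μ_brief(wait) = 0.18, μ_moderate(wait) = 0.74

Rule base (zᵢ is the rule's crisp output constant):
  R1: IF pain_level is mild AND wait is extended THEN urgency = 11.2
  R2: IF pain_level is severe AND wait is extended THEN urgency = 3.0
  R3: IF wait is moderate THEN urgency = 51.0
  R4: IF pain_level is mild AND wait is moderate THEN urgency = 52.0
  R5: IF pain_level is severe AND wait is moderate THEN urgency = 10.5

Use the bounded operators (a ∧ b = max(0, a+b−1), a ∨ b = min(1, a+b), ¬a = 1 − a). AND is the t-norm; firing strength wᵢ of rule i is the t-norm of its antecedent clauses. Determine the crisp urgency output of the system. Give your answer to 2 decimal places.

R1 (z=11.2): mild=0.16, extended=0.31; AND[max(0, a+b−1)] → w = 0.00
R2 (z=3.0): severe=0.56, extended=0.31; AND[max(0, a+b−1)] → w = 0.00
R3 (z=51.0): moderate=0.74 → w = 0.74
R4 (z=52.0): mild=0.16, moderate=0.74; AND[max(0, a+b−1)] → w = 0.00
R5 (z=10.5): severe=0.56, moderate=0.74; AND[max(0, a+b−1)] → w = 0.30
Weighted average = (0.00·11.2 + 0.00·3.0 + 0.74·51.0 + 0.00·52.0 + 0.30·10.5) / (0.00 + 0.00 + 0.74 + 0.00 + 0.30)
  = 40.8900 / 1.0400 = 39.32

39.32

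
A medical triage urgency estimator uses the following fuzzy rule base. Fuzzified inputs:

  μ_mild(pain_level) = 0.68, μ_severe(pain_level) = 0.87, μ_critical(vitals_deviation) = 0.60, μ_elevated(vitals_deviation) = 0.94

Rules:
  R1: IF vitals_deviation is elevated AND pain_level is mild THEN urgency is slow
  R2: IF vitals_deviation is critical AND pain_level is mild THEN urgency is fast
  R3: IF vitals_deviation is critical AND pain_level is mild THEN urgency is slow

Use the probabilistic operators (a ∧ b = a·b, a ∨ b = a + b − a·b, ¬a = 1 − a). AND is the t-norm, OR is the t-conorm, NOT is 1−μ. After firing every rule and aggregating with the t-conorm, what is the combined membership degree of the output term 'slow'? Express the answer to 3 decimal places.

0.786

R1: elevated=0.94, mild=0.68; AND[a·b] → w = 0.6392
R2: critical=0.60, mild=0.68; AND[a·b] → w = 0.4080
R3: critical=0.60, mild=0.68; AND[a·b] → w = 0.4080
Rules with consequent 'slow': {R1, R3} → strengths 0.6392, 0.4080
Aggregate via t-conorm [a + b − a·b]: 0.7864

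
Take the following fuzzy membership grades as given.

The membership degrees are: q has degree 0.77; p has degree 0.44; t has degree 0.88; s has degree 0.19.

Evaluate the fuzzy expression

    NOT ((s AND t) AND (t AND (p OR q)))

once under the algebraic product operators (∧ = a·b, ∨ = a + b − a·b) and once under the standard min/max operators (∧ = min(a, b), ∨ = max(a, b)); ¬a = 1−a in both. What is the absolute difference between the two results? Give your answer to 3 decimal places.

Under algebraic product:
  s AND t = a·b on (0.1900, 0.8800) = 0.1672
  p OR q = a + b − a·b on (0.4400, 0.7700) = 0.8712
  t AND (p OR q) = a·b on (0.8800, 0.8712) = 0.7667
  (s AND t) AND (t AND (p OR q)) = a·b on (0.1672, 0.7667) = 0.1282
  NOT ((s AND t) AND (t AND (p OR q))) = 1 − 0.1282 = 0.8718
  → value = 0.8718
Under standard min/max:
  s AND t = min(a, b) on (0.19, 0.88) = 0.19
  p OR q = max(a, b) on (0.44, 0.77) = 0.77
  t AND (p OR q) = min(a, b) on (0.88, 0.77) = 0.77
  (s AND t) AND (t AND (p OR q)) = min(a, b) on (0.19, 0.77) = 0.19
  NOT ((s AND t) AND (t AND (p OR q))) = 1 − 0.19 = 0.81
  → value = 0.8100
|0.8718 − 0.8100| = 0.062

0.062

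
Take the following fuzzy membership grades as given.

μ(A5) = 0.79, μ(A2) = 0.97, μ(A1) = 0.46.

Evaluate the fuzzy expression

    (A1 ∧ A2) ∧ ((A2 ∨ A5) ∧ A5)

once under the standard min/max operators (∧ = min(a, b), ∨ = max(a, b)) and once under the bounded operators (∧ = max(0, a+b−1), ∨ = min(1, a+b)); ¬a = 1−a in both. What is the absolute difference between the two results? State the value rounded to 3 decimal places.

0.240

Under standard min/max:
  A1 ∧ A2 = min(a, b) on (0.46, 0.97) = 0.46
  A2 ∨ A5 = max(a, b) on (0.97, 0.79) = 0.97
  (A2 ∨ A5) ∧ A5 = min(a, b) on (0.97, 0.79) = 0.79
  (A1 ∧ A2) ∧ ((A2 ∨ A5) ∧ A5) = min(a, b) on (0.46, 0.79) = 0.46
  → value = 0.4600
Under bounded:
  A1 ∧ A2 = max(0, a+b−1) on (0.46, 0.97) = 0.43
  A2 ∨ A5 = min(1, a+b) on (0.97, 0.79) = 1.00
  (A2 ∨ A5) ∧ A5 = max(0, a+b−1) on (1.00, 0.79) = 0.79
  (A1 ∧ A2) ∧ ((A2 ∨ A5) ∧ A5) = max(0, a+b−1) on (0.43, 0.79) = 0.22
  → value = 0.2200
|0.4600 − 0.2200| = 0.240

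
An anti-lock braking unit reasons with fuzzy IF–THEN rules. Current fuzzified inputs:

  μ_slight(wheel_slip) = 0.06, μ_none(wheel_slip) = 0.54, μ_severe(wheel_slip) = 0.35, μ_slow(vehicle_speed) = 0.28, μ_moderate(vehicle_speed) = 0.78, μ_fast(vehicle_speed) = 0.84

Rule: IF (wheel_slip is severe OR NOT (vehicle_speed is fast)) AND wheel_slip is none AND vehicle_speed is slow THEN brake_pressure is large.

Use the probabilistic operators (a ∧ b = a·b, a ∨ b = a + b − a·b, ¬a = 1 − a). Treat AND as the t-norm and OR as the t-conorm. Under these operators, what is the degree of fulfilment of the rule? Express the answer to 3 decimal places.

0.069

firing strength: (severe=0.35 OR ¬fast=1−0.84=0.16) = 0.4540; AND[a·b] with none=0.54, slow=0.28 → w = 0.0686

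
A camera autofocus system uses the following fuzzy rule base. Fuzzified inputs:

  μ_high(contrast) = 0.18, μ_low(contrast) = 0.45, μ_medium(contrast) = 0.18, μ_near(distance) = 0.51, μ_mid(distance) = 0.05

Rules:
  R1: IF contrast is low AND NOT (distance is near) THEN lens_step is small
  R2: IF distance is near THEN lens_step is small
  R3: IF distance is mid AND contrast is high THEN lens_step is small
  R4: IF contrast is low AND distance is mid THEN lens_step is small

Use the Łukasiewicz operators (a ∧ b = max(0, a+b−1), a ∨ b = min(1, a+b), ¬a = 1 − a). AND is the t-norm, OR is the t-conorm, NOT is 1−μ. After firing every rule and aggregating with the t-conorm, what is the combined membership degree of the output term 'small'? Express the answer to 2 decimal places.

R1: low=0.45, ¬near=1−0.51=0.49; AND[max(0, a+b−1)] → w = 0.00
R2: near=0.51 → w = 0.51
R3: mid=0.05, high=0.18; AND[max(0, a+b−1)] → w = 0.00
R4: low=0.45, mid=0.05; AND[max(0, a+b−1)] → w = 0.00
Rules with consequent 'small': {R1, R2, R3, R4} → strengths 0.00, 0.51, 0.00, 0.00
Aggregate via t-conorm [min(1, a+b)]: 0.51

0.51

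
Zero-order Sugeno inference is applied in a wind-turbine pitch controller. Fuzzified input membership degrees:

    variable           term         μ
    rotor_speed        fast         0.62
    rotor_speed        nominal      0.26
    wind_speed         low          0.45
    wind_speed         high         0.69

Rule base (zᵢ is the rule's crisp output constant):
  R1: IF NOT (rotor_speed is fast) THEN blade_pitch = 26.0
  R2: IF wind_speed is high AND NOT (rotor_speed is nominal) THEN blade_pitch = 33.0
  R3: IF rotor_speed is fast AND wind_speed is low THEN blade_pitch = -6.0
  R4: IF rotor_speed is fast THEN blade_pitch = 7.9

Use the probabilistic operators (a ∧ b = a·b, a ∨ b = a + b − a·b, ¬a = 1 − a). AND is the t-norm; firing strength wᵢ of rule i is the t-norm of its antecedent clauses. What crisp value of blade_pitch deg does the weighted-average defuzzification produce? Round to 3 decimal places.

R1 (z=26.0): ¬fast=1−0.62=0.38 → w = 0.3800
R2 (z=33.0): high=0.69, ¬nominal=1−0.26=0.74; AND[a·b] → w = 0.5106
R3 (z=-6.0): fast=0.62, low=0.45; AND[a·b] → w = 0.2790
R4 (z=7.9): fast=0.62 → w = 0.6200
Weighted average = (0.3800·26.0 + 0.5106·33.0 + 0.2790·-6.0 + 0.6200·7.9) / (0.3800 + 0.5106 + 0.2790 + 0.6200)
  = 29.9538 / 1.7896 = 16.738

16.738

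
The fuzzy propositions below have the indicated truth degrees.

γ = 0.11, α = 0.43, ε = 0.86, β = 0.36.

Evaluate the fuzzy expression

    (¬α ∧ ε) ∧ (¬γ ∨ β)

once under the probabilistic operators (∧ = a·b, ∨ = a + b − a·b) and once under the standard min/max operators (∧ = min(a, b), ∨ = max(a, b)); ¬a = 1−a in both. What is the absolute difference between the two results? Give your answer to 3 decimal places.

0.114

Under probabilistic:
  ¬α = 1 − 0.4300 = 0.5700
  ¬α ∧ ε = a·b on (0.5700, 0.8600) = 0.4902
  ¬γ = 1 − 0.1100 = 0.8900
  ¬γ ∨ β = a + b − a·b on (0.8900, 0.3600) = 0.9296
  (¬α ∧ ε) ∧ (¬γ ∨ β) = a·b on (0.4902, 0.9296) = 0.4557
  → value = 0.4557
Under standard min/max:
  ¬α = 1 − 0.43 = 0.57
  ¬α ∧ ε = min(a, b) on (0.57, 0.86) = 0.57
  ¬γ = 1 − 0.11 = 0.89
  ¬γ ∨ β = max(a, b) on (0.89, 0.36) = 0.89
  (¬α ∧ ε) ∧ (¬γ ∨ β) = min(a, b) on (0.57, 0.89) = 0.57
  → value = 0.5700
|0.4557 − 0.5700| = 0.114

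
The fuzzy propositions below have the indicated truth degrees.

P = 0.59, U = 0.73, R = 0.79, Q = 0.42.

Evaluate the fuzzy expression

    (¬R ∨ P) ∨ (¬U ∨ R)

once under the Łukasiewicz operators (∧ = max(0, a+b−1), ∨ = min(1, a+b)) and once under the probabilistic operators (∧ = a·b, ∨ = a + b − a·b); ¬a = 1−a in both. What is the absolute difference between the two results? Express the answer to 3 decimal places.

Under Łukasiewicz:
  ¬R = 1 − 0.79 = 0.21
  ¬R ∨ P = min(1, a+b) on (0.21, 0.59) = 0.80
  ¬U = 1 − 0.73 = 0.27
  ¬U ∨ R = min(1, a+b) on (0.27, 0.79) = 1.00
  (¬R ∨ P) ∨ (¬U ∨ R) = min(1, a+b) on (0.80, 1.00) = 1.00
  → value = 1.0000
Under probabilistic:
  ¬R = 1 − 0.7900 = 0.2100
  ¬R ∨ P = a + b − a·b on (0.2100, 0.5900) = 0.6761
  ¬U = 1 − 0.7300 = 0.2700
  ¬U ∨ R = a + b − a·b on (0.2700, 0.7900) = 0.8467
  (¬R ∨ P) ∨ (¬U ∨ R) = a + b − a·b on (0.6761, 0.8467) = 0.9503
  → value = 0.9503
|1.0000 − 0.9503| = 0.050

0.050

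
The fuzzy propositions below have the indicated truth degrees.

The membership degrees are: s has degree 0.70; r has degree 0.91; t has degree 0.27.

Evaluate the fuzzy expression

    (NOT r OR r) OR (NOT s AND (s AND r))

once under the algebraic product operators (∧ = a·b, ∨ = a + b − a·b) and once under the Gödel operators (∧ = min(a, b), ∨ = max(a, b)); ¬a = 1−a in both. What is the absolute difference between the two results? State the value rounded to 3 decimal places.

0.024

Under algebraic product:
  NOT r = 1 − 0.9100 = 0.0900
  NOT r OR r = a + b − a·b on (0.0900, 0.9100) = 0.9181
  NOT s = 1 − 0.7000 = 0.3000
  s AND r = a·b on (0.7000, 0.9100) = 0.6370
  NOT s AND (s AND r) = a·b on (0.3000, 0.6370) = 0.1911
  (NOT r OR r) OR (NOT s AND (s AND r)) = a + b − a·b on (0.9181, 0.1911) = 0.9338
  → value = 0.9338
Under Gödel:
  NOT r = 1 − 0.91 = 0.09
  NOT r OR r = max(a, b) on (0.09, 0.91) = 0.91
  NOT s = 1 − 0.70 = 0.30
  s AND r = min(a, b) on (0.70, 0.91) = 0.70
  NOT s AND (s AND r) = min(a, b) on (0.30, 0.70) = 0.30
  (NOT r OR r) OR (NOT s AND (s AND r)) = max(a, b) on (0.91, 0.30) = 0.91
  → value = 0.9100
|0.9338 − 0.9100| = 0.024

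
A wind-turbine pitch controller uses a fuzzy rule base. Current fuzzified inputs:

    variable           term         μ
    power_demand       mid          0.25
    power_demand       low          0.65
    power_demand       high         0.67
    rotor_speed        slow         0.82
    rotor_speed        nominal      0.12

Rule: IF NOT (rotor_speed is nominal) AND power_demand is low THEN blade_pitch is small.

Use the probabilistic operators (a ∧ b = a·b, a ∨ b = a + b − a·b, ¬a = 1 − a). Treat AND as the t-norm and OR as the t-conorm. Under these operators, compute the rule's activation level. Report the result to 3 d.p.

firing strength: ¬nominal=1−0.12=0.88, low=0.65; AND[a·b] → w = 0.5720

0.572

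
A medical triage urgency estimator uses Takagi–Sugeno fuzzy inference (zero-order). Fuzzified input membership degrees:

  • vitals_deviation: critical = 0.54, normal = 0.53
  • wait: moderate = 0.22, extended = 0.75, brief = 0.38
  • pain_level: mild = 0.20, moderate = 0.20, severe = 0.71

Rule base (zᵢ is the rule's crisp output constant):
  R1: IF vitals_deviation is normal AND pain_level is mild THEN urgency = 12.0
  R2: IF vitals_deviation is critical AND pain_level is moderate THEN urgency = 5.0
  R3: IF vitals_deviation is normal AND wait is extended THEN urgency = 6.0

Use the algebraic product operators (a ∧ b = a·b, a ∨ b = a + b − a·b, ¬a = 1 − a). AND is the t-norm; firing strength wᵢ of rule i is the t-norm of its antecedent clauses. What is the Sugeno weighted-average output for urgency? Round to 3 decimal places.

6.863

R1 (z=12.0): normal=0.53, mild=0.20; AND[a·b] → w = 0.1060
R2 (z=5.0): critical=0.54, moderate=0.20; AND[a·b] → w = 0.1080
R3 (z=6.0): normal=0.53, extended=0.75; AND[a·b] → w = 0.3975
Weighted average = (0.1060·12.0 + 0.1080·5.0 + 0.3975·6.0) / (0.1060 + 0.1080 + 0.3975)
  = 4.1970 / 0.6115 = 6.863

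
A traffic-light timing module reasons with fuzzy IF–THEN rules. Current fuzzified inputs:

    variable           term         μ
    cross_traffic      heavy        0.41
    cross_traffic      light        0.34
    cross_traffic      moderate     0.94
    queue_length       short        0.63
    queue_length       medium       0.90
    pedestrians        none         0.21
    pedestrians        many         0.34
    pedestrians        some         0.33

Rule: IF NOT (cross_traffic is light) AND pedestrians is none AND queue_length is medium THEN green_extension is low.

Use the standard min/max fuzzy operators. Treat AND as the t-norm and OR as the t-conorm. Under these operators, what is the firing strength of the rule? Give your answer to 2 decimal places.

0.21

firing strength: ¬light=1−0.34=0.66, none=0.21, medium=0.90; AND[min(a, b)] → w = 0.21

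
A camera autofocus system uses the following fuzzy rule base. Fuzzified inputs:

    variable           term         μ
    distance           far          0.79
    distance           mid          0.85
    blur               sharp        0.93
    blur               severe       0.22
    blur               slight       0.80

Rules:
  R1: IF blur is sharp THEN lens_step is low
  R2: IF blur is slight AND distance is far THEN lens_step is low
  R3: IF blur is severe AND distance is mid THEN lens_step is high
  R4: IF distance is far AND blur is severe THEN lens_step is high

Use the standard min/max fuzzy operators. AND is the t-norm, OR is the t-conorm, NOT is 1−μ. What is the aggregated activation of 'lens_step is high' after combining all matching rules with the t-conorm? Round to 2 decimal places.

R1: sharp=0.93 → w = 0.93
R2: slight=0.80, far=0.79; AND[min(a, b)] → w = 0.79
R3: severe=0.22, mid=0.85; AND[min(a, b)] → w = 0.22
R4: far=0.79, severe=0.22; AND[min(a, b)] → w = 0.22
Rules with consequent 'high': {R3, R4} → strengths 0.22, 0.22
Aggregate via t-conorm [max(a, b)]: 0.22

0.22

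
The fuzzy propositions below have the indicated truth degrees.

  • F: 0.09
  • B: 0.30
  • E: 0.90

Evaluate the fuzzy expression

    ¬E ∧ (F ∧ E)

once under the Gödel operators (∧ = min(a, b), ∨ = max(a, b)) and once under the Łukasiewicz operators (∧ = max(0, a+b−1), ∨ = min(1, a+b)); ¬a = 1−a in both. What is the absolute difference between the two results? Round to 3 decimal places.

Under Gödel:
  ¬E = 1 − 0.90 = 0.10
  F ∧ E = min(a, b) on (0.09, 0.90) = 0.09
  ¬E ∧ (F ∧ E) = min(a, b) on (0.10, 0.09) = 0.09
  → value = 0.0900
Under Łukasiewicz:
  ¬E = 1 − 0.90 = 0.10
  F ∧ E = max(0, a+b−1) on (0.09, 0.90) = 0.00
  ¬E ∧ (F ∧ E) = max(0, a+b−1) on (0.10, 0.00) = 0.00
  → value = 0.0000
|0.0900 − 0.0000| = 0.090

0.090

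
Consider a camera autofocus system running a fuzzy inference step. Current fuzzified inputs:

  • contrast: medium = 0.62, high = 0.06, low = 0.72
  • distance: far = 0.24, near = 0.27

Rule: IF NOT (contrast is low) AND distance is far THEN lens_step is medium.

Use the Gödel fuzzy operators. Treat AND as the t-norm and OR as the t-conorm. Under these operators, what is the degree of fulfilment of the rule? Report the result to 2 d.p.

firing strength: ¬low=1−0.72=0.28, far=0.24; AND[min(a, b)] → w = 0.24

0.24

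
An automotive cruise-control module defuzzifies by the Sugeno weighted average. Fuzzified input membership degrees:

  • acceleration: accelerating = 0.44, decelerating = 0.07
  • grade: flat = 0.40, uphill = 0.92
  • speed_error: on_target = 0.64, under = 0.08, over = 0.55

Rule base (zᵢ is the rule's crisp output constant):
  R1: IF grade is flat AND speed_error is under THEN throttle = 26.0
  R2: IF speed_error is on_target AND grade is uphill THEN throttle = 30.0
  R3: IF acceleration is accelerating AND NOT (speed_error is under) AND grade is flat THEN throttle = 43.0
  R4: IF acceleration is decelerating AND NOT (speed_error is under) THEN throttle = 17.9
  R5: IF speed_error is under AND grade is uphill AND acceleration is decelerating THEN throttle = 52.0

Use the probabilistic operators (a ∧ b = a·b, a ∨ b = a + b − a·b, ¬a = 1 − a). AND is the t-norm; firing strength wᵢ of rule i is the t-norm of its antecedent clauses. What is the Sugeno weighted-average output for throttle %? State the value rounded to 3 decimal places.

R1 (z=26.0): flat=0.40, under=0.08; AND[a·b] → w = 0.0320
R2 (z=30.0): on_target=0.64, uphill=0.92; AND[a·b] → w = 0.5888
R3 (z=43.0): accelerating=0.44, ¬under=1−0.08=0.92, flat=0.40; AND[a·b] → w = 0.1619
R4 (z=17.9): decelerating=0.07, ¬under=1−0.08=0.92; AND[a·b] → w = 0.0644
R5 (z=52.0): under=0.08, uphill=0.92, decelerating=0.07; AND[a·b] → w = 0.0052
Weighted average = (0.0320·26.0 + 0.5888·30.0 + 0.1619·43.0 + 0.0644·17.9 + 0.0052·52.0) / (0.0320 + 0.5888 + 0.1619 + 0.0644 + 0.0052)
  = 26.8792 / 0.8523 = 31.538

31.538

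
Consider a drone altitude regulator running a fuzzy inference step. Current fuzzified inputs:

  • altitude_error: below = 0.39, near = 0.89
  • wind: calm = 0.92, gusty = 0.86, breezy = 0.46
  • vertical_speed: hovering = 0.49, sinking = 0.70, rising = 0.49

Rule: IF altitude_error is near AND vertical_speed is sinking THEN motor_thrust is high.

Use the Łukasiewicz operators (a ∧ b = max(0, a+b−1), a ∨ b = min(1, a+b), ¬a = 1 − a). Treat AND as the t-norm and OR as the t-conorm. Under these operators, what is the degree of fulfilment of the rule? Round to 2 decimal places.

firing strength: near=0.89, sinking=0.70; AND[max(0, a+b−1)] → w = 0.59

0.59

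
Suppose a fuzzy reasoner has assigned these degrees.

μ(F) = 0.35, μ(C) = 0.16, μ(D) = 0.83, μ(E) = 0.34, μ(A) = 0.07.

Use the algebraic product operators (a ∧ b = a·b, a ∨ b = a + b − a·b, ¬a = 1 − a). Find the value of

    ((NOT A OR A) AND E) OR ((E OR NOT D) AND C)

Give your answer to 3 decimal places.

NOT A = 1 − 0.0700 = 0.9300
NOT A OR A = a + b − a·b on (0.9300, 0.0700) = 0.9349
(NOT A OR A) AND E = a·b on (0.9349, 0.3400) = 0.3179
NOT D = 1 − 0.8300 = 0.1700
E OR NOT D = a + b − a·b on (0.3400, 0.1700) = 0.4522
(E OR NOT D) AND C = a·b on (0.4522, 0.1600) = 0.0724
((NOT A OR A) AND E) OR ((E OR NOT D) AND C) = a + b − a·b on (0.3179, 0.0724) = 0.3672

0.367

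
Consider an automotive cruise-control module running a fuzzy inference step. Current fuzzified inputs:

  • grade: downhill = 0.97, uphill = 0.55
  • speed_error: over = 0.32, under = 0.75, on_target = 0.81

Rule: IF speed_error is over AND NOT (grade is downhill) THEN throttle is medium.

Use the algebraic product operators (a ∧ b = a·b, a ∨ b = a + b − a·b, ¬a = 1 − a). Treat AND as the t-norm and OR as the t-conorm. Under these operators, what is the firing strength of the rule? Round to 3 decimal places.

firing strength: over=0.32, ¬downhill=1−0.97=0.03; AND[a·b] → w = 0.0096

0.010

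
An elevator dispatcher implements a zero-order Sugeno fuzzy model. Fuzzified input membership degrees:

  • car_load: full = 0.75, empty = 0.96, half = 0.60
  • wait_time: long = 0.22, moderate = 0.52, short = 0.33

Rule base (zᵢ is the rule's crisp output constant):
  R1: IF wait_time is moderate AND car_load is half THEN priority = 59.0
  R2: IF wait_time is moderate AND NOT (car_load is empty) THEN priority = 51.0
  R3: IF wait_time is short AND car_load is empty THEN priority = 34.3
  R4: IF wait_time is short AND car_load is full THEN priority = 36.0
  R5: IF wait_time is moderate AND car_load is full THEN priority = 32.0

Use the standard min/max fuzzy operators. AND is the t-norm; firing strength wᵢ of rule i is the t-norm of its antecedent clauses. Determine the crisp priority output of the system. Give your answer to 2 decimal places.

R1 (z=59.0): moderate=0.52, half=0.60; AND[min(a, b)] → w = 0.52
R2 (z=51.0): moderate=0.52, ¬empty=1−0.96=0.04; AND[min(a, b)] → w = 0.04
R3 (z=34.3): short=0.33, empty=0.96; AND[min(a, b)] → w = 0.33
R4 (z=36.0): short=0.33, full=0.75; AND[min(a, b)] → w = 0.33
R5 (z=32.0): moderate=0.52, full=0.75; AND[min(a, b)] → w = 0.52
Weighted average = (0.52·59.0 + 0.04·51.0 + 0.33·34.3 + 0.33·36.0 + 0.52·32.0) / (0.52 + 0.04 + 0.33 + 0.33 + 0.52)
  = 72.5590 / 1.7400 = 41.70

41.70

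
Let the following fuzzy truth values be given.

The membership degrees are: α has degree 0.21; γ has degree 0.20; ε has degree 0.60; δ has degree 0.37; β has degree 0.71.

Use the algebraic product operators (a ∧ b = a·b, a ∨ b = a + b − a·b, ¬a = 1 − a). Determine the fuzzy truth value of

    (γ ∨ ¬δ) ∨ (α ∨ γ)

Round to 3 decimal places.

¬δ = 1 − 0.3700 = 0.6300
γ ∨ ¬δ = a + b − a·b on (0.2000, 0.6300) = 0.7040
α ∨ γ = a + b − a·b on (0.2100, 0.2000) = 0.3680
(γ ∨ ¬δ) ∨ (α ∨ γ) = a + b − a·b on (0.7040, 0.3680) = 0.8129

0.813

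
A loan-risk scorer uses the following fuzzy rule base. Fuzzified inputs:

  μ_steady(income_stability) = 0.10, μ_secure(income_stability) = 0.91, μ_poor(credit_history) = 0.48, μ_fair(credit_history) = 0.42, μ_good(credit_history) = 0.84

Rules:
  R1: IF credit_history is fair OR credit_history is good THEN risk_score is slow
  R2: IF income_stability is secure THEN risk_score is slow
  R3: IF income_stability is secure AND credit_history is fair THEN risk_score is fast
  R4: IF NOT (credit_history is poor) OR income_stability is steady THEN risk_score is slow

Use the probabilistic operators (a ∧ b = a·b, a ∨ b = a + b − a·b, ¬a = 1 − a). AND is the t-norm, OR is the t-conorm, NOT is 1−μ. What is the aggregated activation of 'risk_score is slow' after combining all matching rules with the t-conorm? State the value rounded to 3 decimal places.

R1: fair=0.42, good=0.84; OR[a + b − a·b] → w = 0.9072
R2: secure=0.91 → w = 0.9100
R3: secure=0.91, fair=0.42; AND[a·b] → w = 0.3822
R4: ¬poor=1−0.48=0.52, steady=0.10; OR[a + b − a·b] → w = 0.5680
Rules with consequent 'slow': {R1, R2, R4} → strengths 0.9072, 0.9100, 0.5680
Aggregate via t-conorm [a + b − a·b]: 0.9964

0.996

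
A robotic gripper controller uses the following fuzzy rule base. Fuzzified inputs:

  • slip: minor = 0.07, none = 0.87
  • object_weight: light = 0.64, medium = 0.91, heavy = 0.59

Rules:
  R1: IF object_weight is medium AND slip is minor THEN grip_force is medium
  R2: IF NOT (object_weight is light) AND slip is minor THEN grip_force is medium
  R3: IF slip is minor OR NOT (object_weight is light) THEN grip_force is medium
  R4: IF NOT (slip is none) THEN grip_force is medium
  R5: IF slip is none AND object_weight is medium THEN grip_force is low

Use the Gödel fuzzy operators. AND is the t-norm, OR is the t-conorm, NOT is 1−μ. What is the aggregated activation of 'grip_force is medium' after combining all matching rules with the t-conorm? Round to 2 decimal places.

R1: medium=0.91, minor=0.07; AND[min(a, b)] → w = 0.07
R2: ¬light=1−0.64=0.36, minor=0.07; AND[min(a, b)] → w = 0.07
R3: minor=0.07, ¬light=1−0.64=0.36; OR[max(a, b)] → w = 0.36
R4: ¬none=1−0.87=0.13 → w = 0.13
R5: none=0.87, medium=0.91; AND[min(a, b)] → w = 0.87
Rules with consequent 'medium': {R1, R2, R3, R4} → strengths 0.07, 0.07, 0.36, 0.13
Aggregate via t-conorm [max(a, b)]: 0.36

0.36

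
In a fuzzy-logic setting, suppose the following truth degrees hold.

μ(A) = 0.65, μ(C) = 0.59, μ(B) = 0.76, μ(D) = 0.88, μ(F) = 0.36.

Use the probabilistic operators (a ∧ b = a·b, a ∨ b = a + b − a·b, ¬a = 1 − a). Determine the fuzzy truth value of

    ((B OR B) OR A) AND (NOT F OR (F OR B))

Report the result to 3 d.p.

B OR B = a + b − a·b on (0.7600, 0.7600) = 0.9424
(B OR B) OR A = a + b − a·b on (0.9424, 0.6500) = 0.9798
NOT F = 1 − 0.3600 = 0.6400
F OR B = a + b − a·b on (0.3600, 0.7600) = 0.8464
NOT F OR (F OR B) = a + b − a·b on (0.6400, 0.8464) = 0.9447
((B OR B) OR A) AND (NOT F OR (F OR B)) = a·b on (0.9798, 0.9447) = 0.9257

0.926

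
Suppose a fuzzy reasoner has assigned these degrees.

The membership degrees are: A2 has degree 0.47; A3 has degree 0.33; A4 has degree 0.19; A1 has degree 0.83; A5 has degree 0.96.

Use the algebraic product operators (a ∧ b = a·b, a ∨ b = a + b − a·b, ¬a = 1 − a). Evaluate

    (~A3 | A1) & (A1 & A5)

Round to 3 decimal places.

0.752

~A3 = 1 − 0.3300 = 0.6700
~A3 | A1 = a + b − a·b on (0.6700, 0.8300) = 0.9439
A1 & A5 = a·b on (0.8300, 0.9600) = 0.7968
(~A3 | A1) & (A1 & A5) = a·b on (0.9439, 0.7968) = 0.7521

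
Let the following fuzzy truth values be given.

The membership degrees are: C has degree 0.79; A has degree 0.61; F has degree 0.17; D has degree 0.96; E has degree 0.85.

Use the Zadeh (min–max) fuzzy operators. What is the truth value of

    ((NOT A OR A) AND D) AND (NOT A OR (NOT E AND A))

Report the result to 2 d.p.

0.39

NOT A = 1 − 0.61 = 0.39
NOT A OR A = max(a, b) on (0.39, 0.61) = 0.61
(NOT A OR A) AND D = min(a, b) on (0.61, 0.96) = 0.61
NOT A = 1 − 0.61 = 0.39
NOT E = 1 − 0.85 = 0.15
NOT E AND A = min(a, b) on (0.15, 0.61) = 0.15
NOT A OR (NOT E AND A) = max(a, b) on (0.39, 0.15) = 0.39
((NOT A OR A) AND D) AND (NOT A OR (NOT E AND A)) = min(a, b) on (0.61, 0.39) = 0.39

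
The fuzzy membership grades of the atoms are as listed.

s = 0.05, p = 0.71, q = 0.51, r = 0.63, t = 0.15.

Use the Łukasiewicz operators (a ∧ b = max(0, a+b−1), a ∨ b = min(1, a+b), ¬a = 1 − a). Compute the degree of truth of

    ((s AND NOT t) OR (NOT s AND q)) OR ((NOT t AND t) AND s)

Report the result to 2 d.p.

0.46

NOT t = 1 − 0.15 = 0.85
s AND NOT t = max(0, a+b−1) on (0.05, 0.85) = 0.00
NOT s = 1 − 0.05 = 0.95
NOT s AND q = max(0, a+b−1) on (0.95, 0.51) = 0.46
(s AND NOT t) OR (NOT s AND q) = min(1, a+b) on (0.00, 0.46) = 0.46
NOT t = 1 − 0.15 = 0.85
NOT t AND t = max(0, a+b−1) on (0.85, 0.15) = 0.00
(NOT t AND t) AND s = max(0, a+b−1) on (0.00, 0.05) = 0.00
((s AND NOT t) OR (NOT s AND q)) OR ((NOT t AND t) AND s) = min(1, a+b) on (0.46, 0.00) = 0.46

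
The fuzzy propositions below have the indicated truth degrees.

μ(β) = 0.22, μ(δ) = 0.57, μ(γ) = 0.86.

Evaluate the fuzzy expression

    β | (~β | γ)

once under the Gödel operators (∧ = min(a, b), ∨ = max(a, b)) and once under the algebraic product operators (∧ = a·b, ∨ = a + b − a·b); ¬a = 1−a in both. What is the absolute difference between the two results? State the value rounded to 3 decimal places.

Under Gödel:
  ~β = 1 − 0.22 = 0.78
  ~β | γ = max(a, b) on (0.78, 0.86) = 0.86
  β | (~β | γ) = max(a, b) on (0.22, 0.86) = 0.86
  → value = 0.8600
Under algebraic product:
  ~β = 1 − 0.2200 = 0.7800
  ~β | γ = a + b − a·b on (0.7800, 0.8600) = 0.9692
  β | (~β | γ) = a + b − a·b on (0.2200, 0.9692) = 0.9760
  → value = 0.9760
|0.8600 − 0.9760| = 0.116

0.116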